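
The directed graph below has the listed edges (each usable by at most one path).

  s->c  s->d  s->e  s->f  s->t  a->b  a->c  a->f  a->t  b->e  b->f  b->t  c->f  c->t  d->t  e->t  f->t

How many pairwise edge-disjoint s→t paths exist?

5

Assign every edge capacity 1; by Menger, the answer equals the max flow.
Path s→t (+1); total 1.
Path s→c→t (+1); total 2.
Path s→d→t (+1); total 3.
Path s→e→t (+1); total 4.
Path s→f→t (+1); total 5.
No residual s→t path; max flow = 5.
Certifying cut of size 5: {s→c, s→d, s→e, s→f, s→t}.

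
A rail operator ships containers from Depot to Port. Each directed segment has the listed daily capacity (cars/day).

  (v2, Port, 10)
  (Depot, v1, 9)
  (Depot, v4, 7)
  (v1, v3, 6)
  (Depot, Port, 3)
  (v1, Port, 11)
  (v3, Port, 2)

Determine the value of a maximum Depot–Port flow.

12

Augment Depot→Port: bottleneck 3, flow now 3.
Augment Depot→v1→Port: bottleneck 9, flow now 12.
No augmenting path remains; maximum flow = 12.
In the residual graph, reachable from Depot: {Depot, v4}.
Min-cut edges: Depot→v1 (9), Depot→Port (3); capacity 9 + 3 = 12.
This cut is saturated, so no flow can exceed 12.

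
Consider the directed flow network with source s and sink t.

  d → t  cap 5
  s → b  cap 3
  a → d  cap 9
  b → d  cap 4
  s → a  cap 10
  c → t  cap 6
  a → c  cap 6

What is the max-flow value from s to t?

Augment s→a→c→t: bottleneck 6, flow now 6.
Augment s→a→d→t: bottleneck 4, flow now 10.
Augment s→b→d→t: bottleneck 1, flow now 11.
No augmenting path remains; maximum flow = 11.
In the residual graph, reachable from s: {s, a, b, d}.
Min-cut edges: a→c (6), d→t (5); capacity 6 + 5 = 11.
This cut is saturated, so no flow can exceed 11.

11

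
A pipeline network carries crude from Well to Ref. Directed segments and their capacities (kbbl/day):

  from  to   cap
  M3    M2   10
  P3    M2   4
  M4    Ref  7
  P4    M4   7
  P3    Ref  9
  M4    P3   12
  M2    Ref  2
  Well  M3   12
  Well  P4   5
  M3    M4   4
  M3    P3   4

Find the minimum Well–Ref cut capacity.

Augment Well→M3→M4→Ref: bottleneck 4, flow now 4.
Augment Well→M3→P3→Ref: bottleneck 4, flow now 8.
Augment Well→M3→M2→Ref: bottleneck 2, flow now 10.
Augment Well→P4→M4→Ref: bottleneck 3, flow now 13.
Augment Well→P4→M4→P3→Ref: bottleneck 2, flow now 15.
No augmenting path remains; maximum flow = 15.
By max-flow min-cut, the minimum cut capacity equals the max flow.
In the residual graph, reachable from Well: {Well, M3, M2}.
Min-cut edges: Well→P4 (5), M3→M4 (4), M3→P3 (4), M2→Ref (2); capacity 5 + 4 + 4 + 2 = 15.

15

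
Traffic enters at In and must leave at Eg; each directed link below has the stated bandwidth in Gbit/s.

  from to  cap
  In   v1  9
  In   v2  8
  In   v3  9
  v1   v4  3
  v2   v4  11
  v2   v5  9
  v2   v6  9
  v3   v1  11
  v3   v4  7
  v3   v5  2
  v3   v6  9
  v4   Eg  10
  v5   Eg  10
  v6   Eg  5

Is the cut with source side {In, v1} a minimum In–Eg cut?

Given cut capacity: 8 + 9 + 3 = 20.
Augment In→v1→v4→Eg: bottleneck 3, flow now 3.
Augment In→v2→v4→Eg: bottleneck 7, flow now 10.
Augment In→v2→v5→Eg: bottleneck 1, flow now 11.
Augment In→v3→v5→Eg: bottleneck 2, flow now 13.
Augment In→v3→v6→Eg: bottleneck 5, flow now 18.
Augment In→v3→v4→v2→v5→Eg: bottleneck 2, flow now 20. (uses reverse residual edge)
No augmenting path remains; maximum flow = 20.
Cut capacity 20 equals the max flow, so it is a minimum cut.

Yes — it is a minimum cut (capacity 20).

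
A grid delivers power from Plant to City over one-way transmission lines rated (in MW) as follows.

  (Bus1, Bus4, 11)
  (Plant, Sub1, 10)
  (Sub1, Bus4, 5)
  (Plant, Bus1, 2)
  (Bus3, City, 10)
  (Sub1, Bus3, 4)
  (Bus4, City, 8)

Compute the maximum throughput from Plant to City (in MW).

11

Augment Plant→Bus1→Bus4→City: bottleneck 2, flow now 2.
Augment Plant→Sub1→Bus4→City: bottleneck 5, flow now 7.
Augment Plant→Sub1→Bus3→City: bottleneck 4, flow now 11.
No augmenting path remains; maximum flow = 11.
In the residual graph, reachable from Plant: {Plant, Sub1}.
Min-cut edges: Plant→Bus1 (2), Sub1→Bus4 (5), Sub1→Bus3 (4); capacity 2 + 5 + 4 = 11.
This cut is saturated, so no flow can exceed 11.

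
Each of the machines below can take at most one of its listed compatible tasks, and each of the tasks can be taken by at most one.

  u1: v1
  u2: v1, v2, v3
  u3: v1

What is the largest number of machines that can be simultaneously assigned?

2

Unit-capacity flow: source→left, listed edges, right→sink; max matching = max flow.
Augmenting path u1→v1 (+1); matched 1.
Augmenting path u2→v2 (+1); matched 2.
No augmenting path remains; maximum matching = 2.
König certificate: {u2, v1} is a vertex cover of size 2 (every listed pair touches it), so no matching can be larger.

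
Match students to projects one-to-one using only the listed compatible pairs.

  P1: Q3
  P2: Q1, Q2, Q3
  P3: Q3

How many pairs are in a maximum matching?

Unit-capacity flow: source→left, listed edges, right→sink; max matching = max flow.
Augmenting path P1→Q3 (+1); matched 1.
Augmenting path P2→Q1 (+1); matched 2.
No augmenting path remains; maximum matching = 2.
König certificate: {P2, Q3} is a vertex cover of size 2 (every listed pair touches it), so no matching can be larger.

2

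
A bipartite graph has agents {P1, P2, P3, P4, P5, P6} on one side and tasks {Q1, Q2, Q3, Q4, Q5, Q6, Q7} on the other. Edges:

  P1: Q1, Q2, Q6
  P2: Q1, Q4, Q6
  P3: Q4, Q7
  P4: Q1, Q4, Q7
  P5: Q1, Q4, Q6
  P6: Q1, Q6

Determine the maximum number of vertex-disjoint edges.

5

Unit-capacity flow: source→left, listed edges, right→sink; max matching = max flow.
Augmenting path P1→Q1 (+1); matched 1.
Augmenting path P2→Q4 (+1); matched 2.
Augmenting path P3→Q7 (+1); matched 3.
Augmenting path P5→Q6 (+1); matched 4.
Augmenting path P4→Q1→P1→Q2 (+1); matched 5.
No augmenting path remains; maximum matching = 5.
König certificate: {P1, Q1, Q4, Q6, Q7} is a vertex cover of size 5 (every listed pair touches it), so no matching can be larger.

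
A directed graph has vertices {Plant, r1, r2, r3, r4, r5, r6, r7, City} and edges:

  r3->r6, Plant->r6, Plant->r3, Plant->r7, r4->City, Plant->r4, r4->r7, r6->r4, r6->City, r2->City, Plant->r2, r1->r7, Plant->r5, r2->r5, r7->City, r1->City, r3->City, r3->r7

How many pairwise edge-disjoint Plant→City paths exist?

5

Assign every edge capacity 1; by Menger, the answer equals the max flow.
Path Plant→r2→City (+1); total 1.
Path Plant→r3→City (+1); total 2.
Path Plant→r4→City (+1); total 3.
Path Plant→r6→City (+1); total 4.
Path Plant→r7→City (+1); total 5.
No residual Plant→City path; max flow = 5.
Certifying cut of size 5: {Plant→r2, Plant→r3, Plant→r4, Plant→r6, Plant→r7}.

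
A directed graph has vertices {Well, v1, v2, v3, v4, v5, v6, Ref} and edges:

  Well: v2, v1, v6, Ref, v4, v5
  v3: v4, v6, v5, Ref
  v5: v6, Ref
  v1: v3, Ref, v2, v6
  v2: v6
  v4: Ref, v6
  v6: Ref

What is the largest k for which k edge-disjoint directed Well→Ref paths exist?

Assign every edge capacity 1; by Menger, the answer equals the max flow.
Path Well→Ref (+1); total 1.
Path Well→v1→Ref (+1); total 2.
Path Well→v4→Ref (+1); total 3.
Path Well→v5→Ref (+1); total 4.
Path Well→v6→Ref (+1); total 5.
No residual Well→Ref path; max flow = 5.
Certifying cut of size 5: {Well→Ref, Well→v1, Well→v4, Well→v5, v6→Ref}.

5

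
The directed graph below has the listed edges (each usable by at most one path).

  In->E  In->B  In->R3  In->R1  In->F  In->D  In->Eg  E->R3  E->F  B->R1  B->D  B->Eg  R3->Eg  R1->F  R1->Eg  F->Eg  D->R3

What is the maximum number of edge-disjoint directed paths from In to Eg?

Assign every edge capacity 1; by Menger, the answer equals the max flow.
Path In→Eg (+1); total 1.
Path In→B→Eg (+1); total 2.
Path In→R3→Eg (+1); total 3.
Path In→R1→Eg (+1); total 4.
Path In→F→Eg (+1); total 5.
No residual In→Eg path; max flow = 5.
Certifying cut of size 5: {F→Eg, In→B, In→Eg, In→R1, R3→Eg}.

5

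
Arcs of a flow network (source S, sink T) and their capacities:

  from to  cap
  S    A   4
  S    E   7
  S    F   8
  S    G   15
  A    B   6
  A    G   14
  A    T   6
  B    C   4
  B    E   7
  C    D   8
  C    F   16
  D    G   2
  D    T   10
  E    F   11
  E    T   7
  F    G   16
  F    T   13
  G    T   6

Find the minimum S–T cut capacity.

Augment S→A→T: bottleneck 4, flow now 4.
Augment S→E→T: bottleneck 7, flow now 11.
Augment S→F→T: bottleneck 8, flow now 19.
Augment S→G→T: bottleneck 6, flow now 25.
No augmenting path remains; maximum flow = 25.
By max-flow min-cut, the minimum cut capacity equals the max flow.
In the residual graph, reachable from S: {S, G}.
Min-cut edges: S→A (4), S→E (7), S→F (8), G→T (6); capacity 4 + 7 + 8 + 6 = 25.

25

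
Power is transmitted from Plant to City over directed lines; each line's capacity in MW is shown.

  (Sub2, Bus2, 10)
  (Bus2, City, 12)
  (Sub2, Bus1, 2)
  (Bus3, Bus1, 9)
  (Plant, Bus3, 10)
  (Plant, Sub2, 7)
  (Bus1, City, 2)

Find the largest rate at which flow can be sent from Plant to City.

Augment Plant→Sub2→Bus1→City: bottleneck 2, flow now 2.
Augment Plant→Sub2→Bus2→City: bottleneck 5, flow now 7.
Augment Plant→Bus3→Bus1→Sub2→Bus2→City: bottleneck 2, flow now 9. (uses reverse residual edge)
No augmenting path remains; maximum flow = 9.
In the residual graph, reachable from Plant: {Plant, Bus3, Bus1}.
Min-cut edges: Plant→Sub2 (7), Bus1→City (2); capacity 7 + 2 = 9.
This cut is saturated, so no flow can exceed 9.

9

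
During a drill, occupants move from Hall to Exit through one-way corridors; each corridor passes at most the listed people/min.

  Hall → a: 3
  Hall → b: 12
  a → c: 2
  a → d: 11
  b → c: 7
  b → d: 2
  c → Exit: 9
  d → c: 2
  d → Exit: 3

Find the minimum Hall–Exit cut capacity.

12

Augment Hall→a→c→Exit: bottleneck 2, flow now 2.
Augment Hall→a→d→Exit: bottleneck 1, flow now 3.
Augment Hall→b→c→Exit: bottleneck 7, flow now 10.
Augment Hall→b→d→Exit: bottleneck 2, flow now 12.
No augmenting path remains; maximum flow = 12.
By max-flow min-cut, the minimum cut capacity equals the max flow.
In the residual graph, reachable from Hall: {Hall, b}.
Min-cut edges: Hall→a (3), b→c (7), b→d (2); capacity 3 + 7 + 2 = 12.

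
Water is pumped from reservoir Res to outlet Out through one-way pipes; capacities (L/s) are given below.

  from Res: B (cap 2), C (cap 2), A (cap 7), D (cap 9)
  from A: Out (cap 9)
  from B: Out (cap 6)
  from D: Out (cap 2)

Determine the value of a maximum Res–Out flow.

Augment Res→A→Out: bottleneck 7, flow now 7.
Augment Res→B→Out: bottleneck 2, flow now 9.
Augment Res→D→Out: bottleneck 2, flow now 11.
No augmenting path remains; maximum flow = 11.
In the residual graph, reachable from Res: {Res, C, D}.
Min-cut edges: Res→A (7), Res→B (2), D→Out (2); capacity 7 + 2 + 2 = 11.
This cut is saturated, so no flow can exceed 11.

11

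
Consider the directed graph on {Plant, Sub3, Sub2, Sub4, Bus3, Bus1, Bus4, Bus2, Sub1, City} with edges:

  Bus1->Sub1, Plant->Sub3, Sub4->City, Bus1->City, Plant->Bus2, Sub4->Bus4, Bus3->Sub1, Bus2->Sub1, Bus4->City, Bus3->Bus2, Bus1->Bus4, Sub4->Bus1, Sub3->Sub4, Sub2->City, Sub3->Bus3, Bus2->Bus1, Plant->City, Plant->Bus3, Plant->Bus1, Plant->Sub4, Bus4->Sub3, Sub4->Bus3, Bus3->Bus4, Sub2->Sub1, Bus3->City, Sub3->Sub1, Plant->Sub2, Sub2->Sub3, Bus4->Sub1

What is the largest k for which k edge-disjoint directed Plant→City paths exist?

6

Assign every edge capacity 1; by Menger, the answer equals the max flow.
Path Plant→City (+1); total 1.
Path Plant→Sub2→City (+1); total 2.
Path Plant→Sub4→City (+1); total 3.
Path Plant→Bus3→City (+1); total 4.
Path Plant→Bus1→City (+1); total 5.
Path Plant→Sub3→Sub4→Bus4→City (+1); total 6.
No residual Plant→City path; max flow = 6.
Certifying cut of size 6: {Bus1→City, Bus3→City, Bus4→City, Plant→City, Plant→Sub2, Sub4→City}.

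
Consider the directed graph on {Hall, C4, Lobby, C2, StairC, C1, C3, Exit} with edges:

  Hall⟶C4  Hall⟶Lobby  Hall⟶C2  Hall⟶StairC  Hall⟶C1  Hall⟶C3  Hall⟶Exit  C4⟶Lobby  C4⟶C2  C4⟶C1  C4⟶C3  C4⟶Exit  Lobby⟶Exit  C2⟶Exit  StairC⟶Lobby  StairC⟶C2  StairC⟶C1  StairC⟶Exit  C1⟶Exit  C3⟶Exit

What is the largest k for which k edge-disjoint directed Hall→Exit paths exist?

7

Assign every edge capacity 1; by Menger, the answer equals the max flow.
Path Hall→Exit (+1); total 1.
Path Hall→C4→Exit (+1); total 2.
Path Hall→Lobby→Exit (+1); total 3.
Path Hall→C2→Exit (+1); total 4.
Path Hall→StairC→Exit (+1); total 5.
Path Hall→C1→Exit (+1); total 6.
Path Hall→C3→Exit (+1); total 7.
No residual Hall→Exit path; max flow = 7.
Certifying cut of size 7: {Hall→C1, Hall→C2, Hall→C3, Hall→C4, Hall→Exit, Hall→Lobby, Hall→StairC}.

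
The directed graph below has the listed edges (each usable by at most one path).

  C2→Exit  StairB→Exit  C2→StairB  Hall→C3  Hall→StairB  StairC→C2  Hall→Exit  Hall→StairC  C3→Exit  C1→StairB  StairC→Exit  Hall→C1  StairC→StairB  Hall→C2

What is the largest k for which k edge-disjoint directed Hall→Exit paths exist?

5

Assign every edge capacity 1; by Menger, the answer equals the max flow.
Path Hall→Exit (+1); total 1.
Path Hall→StairC→Exit (+1); total 2.
Path Hall→C2→Exit (+1); total 3.
Path Hall→C3→Exit (+1); total 4.
Path Hall→StairB→Exit (+1); total 5.
No residual Hall→Exit path; max flow = 5.
Certifying cut of size 5: {Hall→C2, Hall→C3, Hall→Exit, Hall→StairC, StairB→Exit}.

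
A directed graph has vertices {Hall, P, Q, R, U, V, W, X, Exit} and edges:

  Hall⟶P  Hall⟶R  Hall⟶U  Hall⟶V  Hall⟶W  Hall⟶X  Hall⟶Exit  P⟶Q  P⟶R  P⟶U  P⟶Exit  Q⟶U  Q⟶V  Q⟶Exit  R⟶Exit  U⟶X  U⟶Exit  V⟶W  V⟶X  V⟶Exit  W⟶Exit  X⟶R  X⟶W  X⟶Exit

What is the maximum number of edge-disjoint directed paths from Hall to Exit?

7

Assign every edge capacity 1; by Menger, the answer equals the max flow.
Path Hall→Exit (+1); total 1.
Path Hall→P→Exit (+1); total 2.
Path Hall→R→Exit (+1); total 3.
Path Hall→U→Exit (+1); total 4.
Path Hall→V→Exit (+1); total 5.
Path Hall→W→Exit (+1); total 6.
Path Hall→X→Exit (+1); total 7.
No residual Hall→Exit path; max flow = 7.
Certifying cut of size 7: {Hall→Exit, Hall→P, Hall→R, Hall→U, Hall→V, Hall→W, Hall→X}.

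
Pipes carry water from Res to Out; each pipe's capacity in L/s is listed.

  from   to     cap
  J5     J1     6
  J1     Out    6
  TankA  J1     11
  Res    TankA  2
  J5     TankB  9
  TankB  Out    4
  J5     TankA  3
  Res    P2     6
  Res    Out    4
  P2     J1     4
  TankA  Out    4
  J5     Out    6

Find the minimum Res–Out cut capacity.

Augment Res→Out: bottleneck 4, flow now 4.
Augment Res→TankA→Out: bottleneck 2, flow now 6.
Augment Res→P2→J1→Out: bottleneck 4, flow now 10.
No augmenting path remains; maximum flow = 10.
By max-flow min-cut, the minimum cut capacity equals the max flow.
In the residual graph, reachable from Res: {Res, P2}.
Min-cut edges: Res→TankA (2), Res→Out (4), P2→J1 (4); capacity 2 + 4 + 4 = 10.

10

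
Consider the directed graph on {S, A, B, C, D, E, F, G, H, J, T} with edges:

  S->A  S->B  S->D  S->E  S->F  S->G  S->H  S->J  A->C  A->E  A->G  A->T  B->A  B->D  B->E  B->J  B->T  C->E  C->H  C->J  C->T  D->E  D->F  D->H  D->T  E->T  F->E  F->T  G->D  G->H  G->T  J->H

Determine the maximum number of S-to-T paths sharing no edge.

Assign every edge capacity 1; by Menger, the answer equals the max flow.
Path S→A→T (+1); total 1.
Path S→B→T (+1); total 2.
Path S→D→T (+1); total 3.
Path S→E→T (+1); total 4.
Path S→F→T (+1); total 5.
Path S→G→T (+1); total 6.
No residual S→T path; max flow = 6.
Certifying cut of size 6: {S→A, S→B, S→D, S→E, S→F, S→G}.

6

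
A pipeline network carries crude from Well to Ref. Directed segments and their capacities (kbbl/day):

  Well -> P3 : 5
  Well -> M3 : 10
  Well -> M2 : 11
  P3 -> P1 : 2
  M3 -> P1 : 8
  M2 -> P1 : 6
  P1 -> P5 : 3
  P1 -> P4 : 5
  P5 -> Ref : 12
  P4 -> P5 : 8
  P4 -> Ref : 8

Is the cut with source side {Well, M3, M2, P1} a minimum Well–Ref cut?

No — its capacity is 13, but the minimum cut has capacity 8.

Given cut capacity: 5 + 3 + 5 = 13.
Augment Well→P3→P1→P5→Ref: bottleneck 2, flow now 2.
Augment Well→M3→P1→P5→Ref: bottleneck 1, flow now 3.
Augment Well→M3→P1→P4→Ref: bottleneck 5, flow now 8.
No augmenting path remains; maximum flow = 8.
In the residual graph, reachable from Well: {Well, P3, M3, M2, P1}.
Min-cut edges: P1→P5 (3), P1→P4 (5); capacity 3 + 5 = 8.
Cut capacity 13 exceeds the max flow 8, so it is not minimum.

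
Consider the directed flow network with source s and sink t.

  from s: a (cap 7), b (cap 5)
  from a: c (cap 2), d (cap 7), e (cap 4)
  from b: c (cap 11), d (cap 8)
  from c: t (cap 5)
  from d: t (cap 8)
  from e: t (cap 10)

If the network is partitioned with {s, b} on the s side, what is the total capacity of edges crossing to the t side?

26

Edges leaving {s, b}: s→a (7), b→c (11), b→d (8).
Cut capacity = 7 + 11 + 8 = 26.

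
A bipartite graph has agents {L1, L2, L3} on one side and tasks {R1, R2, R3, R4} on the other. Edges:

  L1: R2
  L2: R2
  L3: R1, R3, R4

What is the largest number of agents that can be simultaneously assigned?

Unit-capacity flow: source→left, listed edges, right→sink; max matching = max flow.
Augmenting path L1→R2 (+1); matched 1.
Augmenting path L3→R1 (+1); matched 2.
No augmenting path remains; maximum matching = 2.
König certificate: {L3, R2} is a vertex cover of size 2 (every listed pair touches it), so no matching can be larger.

2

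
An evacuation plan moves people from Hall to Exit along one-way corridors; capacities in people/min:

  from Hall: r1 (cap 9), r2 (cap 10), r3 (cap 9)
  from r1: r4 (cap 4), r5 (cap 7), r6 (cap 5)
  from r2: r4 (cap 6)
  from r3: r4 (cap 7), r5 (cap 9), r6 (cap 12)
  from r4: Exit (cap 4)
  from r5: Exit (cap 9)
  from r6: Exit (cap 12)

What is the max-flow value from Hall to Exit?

Augment Hall→r1→r4→Exit: bottleneck 4, flow now 4.
Augment Hall→r1→r5→Exit: bottleneck 5, flow now 9.
Augment Hall→r3→r5→Exit: bottleneck 4, flow now 13.
Augment Hall→r3→r6→Exit: bottleneck 5, flow now 18.
Augment Hall→r2→r4→r1→r6→Exit: bottleneck 4, flow now 22. (uses reverse residual edge)
No augmenting path remains; maximum flow = 22.
In the residual graph, reachable from Hall: {Hall, r2, r4}.
Min-cut edges: Hall→r1 (9), Hall→r3 (9), r4→Exit (4); capacity 9 + 9 + 4 = 22.
This cut is saturated, so no flow can exceed 22.

22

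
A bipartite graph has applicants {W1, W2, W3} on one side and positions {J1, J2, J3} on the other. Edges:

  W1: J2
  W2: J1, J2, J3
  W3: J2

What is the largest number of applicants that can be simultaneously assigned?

Unit-capacity flow: source→left, listed edges, right→sink; max matching = max flow.
Augmenting path W1→J2 (+1); matched 1.
Augmenting path W2→J1 (+1); matched 2.
No augmenting path remains; maximum matching = 2.
König certificate: {W2, J2} is a vertex cover of size 2 (every listed pair touches it), so no matching can be larger.

2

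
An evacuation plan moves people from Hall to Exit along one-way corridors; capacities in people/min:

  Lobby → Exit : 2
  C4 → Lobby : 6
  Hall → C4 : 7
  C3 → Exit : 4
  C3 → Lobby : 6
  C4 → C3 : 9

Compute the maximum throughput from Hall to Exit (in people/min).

Augment Hall→C4→C3→Exit: bottleneck 4, flow now 4.
Augment Hall→C4→Lobby→Exit: bottleneck 2, flow now 6.
No augmenting path remains; maximum flow = 6.
In the residual graph, reachable from Hall: {Hall, C4, C3, Lobby}.
Min-cut edges: C3→Exit (4), Lobby→Exit (2); capacity 4 + 2 = 6.
This cut is saturated, so no flow can exceed 6.

6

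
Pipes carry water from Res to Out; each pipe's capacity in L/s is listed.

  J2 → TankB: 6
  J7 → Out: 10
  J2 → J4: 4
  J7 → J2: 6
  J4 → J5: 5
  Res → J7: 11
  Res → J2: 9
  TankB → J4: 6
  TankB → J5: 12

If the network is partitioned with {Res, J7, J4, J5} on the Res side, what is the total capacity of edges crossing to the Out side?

Edges leaving {Res, J7, J4, J5}: Res→J2 (9), J7→J2 (6), J7→Out (10).
Cut capacity = 9 + 6 + 10 = 25.

25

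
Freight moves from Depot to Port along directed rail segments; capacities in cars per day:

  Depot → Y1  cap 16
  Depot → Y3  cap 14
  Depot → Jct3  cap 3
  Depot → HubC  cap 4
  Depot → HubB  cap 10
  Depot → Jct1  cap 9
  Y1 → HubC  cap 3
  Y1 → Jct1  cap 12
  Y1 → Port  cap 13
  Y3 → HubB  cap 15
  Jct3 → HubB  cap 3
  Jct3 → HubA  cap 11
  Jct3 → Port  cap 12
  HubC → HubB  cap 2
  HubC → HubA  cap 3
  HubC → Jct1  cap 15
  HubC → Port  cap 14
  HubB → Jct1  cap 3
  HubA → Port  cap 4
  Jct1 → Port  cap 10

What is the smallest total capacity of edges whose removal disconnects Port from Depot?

Augment Depot→Y1→Port: bottleneck 13, flow now 13.
Augment Depot→Jct3→Port: bottleneck 3, flow now 16.
Augment Depot→HubC→Port: bottleneck 4, flow now 20.
Augment Depot→Jct1→Port: bottleneck 9, flow now 29.
Augment Depot→Y1→HubC→Port: bottleneck 3, flow now 32.
Augment Depot→HubB→Jct1→Port: bottleneck 1, flow now 33.
No augmenting path remains; maximum flow = 33.
By max-flow min-cut, the minimum cut capacity equals the max flow.
In the residual graph, reachable from Depot: {Depot, Y3, HubB, Jct1}.
Min-cut edges: Depot→Y1 (16), Depot→Jct3 (3), Depot→HubC (4), Jct1→Port (10); capacity 16 + 3 + 4 + 10 = 33.

33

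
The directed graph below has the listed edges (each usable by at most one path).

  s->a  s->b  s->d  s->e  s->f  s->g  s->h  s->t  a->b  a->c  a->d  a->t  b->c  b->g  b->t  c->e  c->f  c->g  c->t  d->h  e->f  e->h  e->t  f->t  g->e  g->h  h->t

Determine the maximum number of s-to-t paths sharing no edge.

Assign every edge capacity 1; by Menger, the answer equals the max flow.
Path s→t (+1); total 1.
Path s→a→t (+1); total 2.
Path s→b→t (+1); total 3.
Path s→e→t (+1); total 4.
Path s→f→t (+1); total 5.
Path s→h→t (+1); total 6.
No residual s→t path; max flow = 6.
Certifying cut of size 6: {e→t, f→t, h→t, s→a, s→b, s→t}.

6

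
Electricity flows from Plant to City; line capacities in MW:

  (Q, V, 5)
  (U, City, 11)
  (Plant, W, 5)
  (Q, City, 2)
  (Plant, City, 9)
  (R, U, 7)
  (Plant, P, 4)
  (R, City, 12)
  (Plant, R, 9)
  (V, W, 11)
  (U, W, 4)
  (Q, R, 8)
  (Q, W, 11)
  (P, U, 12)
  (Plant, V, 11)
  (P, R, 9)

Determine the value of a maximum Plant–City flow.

Augment Plant→City: bottleneck 9, flow now 9.
Augment Plant→R→City: bottleneck 9, flow now 18.
Augment Plant→P→R→City: bottleneck 3, flow now 21.
Augment Plant→P→U→City: bottleneck 1, flow now 22.
No augmenting path remains; maximum flow = 22.
In the residual graph, reachable from Plant: {Plant, V, W}.
Min-cut edges: Plant→P (4), Plant→R (9), Plant→City (9); capacity 4 + 9 + 9 = 22.
This cut is saturated, so no flow can exceed 22.

22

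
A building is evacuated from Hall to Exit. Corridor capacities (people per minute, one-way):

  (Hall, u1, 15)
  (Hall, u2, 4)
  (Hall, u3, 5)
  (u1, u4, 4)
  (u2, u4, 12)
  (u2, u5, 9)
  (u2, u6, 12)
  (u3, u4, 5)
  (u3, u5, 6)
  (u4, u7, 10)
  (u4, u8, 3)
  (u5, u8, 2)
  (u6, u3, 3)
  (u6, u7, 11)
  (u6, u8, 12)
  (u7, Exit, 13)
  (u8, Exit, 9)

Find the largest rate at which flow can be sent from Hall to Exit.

Augment Hall→u1→u4→u7→Exit: bottleneck 4, flow now 4.
Augment Hall→u2→u4→u7→Exit: bottleneck 4, flow now 8.
Augment Hall→u3→u4→u7→Exit: bottleneck 2, flow now 10.
Augment Hall→u3→u4→u8→Exit: bottleneck 3, flow now 13.
No augmenting path remains; maximum flow = 13.
In the residual graph, reachable from Hall: {Hall, u1}.
Min-cut edges: Hall→u2 (4), Hall→u3 (5), u1→u4 (4); capacity 4 + 5 + 4 = 13.
This cut is saturated, so no flow can exceed 13.

13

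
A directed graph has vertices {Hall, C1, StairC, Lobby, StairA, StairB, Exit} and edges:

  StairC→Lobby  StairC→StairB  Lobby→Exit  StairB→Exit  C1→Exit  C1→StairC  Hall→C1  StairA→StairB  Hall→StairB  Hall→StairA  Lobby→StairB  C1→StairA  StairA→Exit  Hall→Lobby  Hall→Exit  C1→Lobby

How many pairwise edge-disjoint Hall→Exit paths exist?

5

Assign every edge capacity 1; by Menger, the answer equals the max flow.
Path Hall→Exit (+1); total 1.
Path Hall→C1→Exit (+1); total 2.
Path Hall→Lobby→Exit (+1); total 3.
Path Hall→StairA→Exit (+1); total 4.
Path Hall→StairB→Exit (+1); total 5.
No residual Hall→Exit path; max flow = 5.
Certifying cut of size 5: {Hall→C1, Hall→Exit, Hall→Lobby, Hall→StairA, Hall→StairB}.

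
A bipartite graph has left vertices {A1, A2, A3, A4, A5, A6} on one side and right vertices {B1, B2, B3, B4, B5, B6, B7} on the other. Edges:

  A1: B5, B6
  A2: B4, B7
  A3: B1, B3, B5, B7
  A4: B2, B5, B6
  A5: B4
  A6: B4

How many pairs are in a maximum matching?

Unit-capacity flow: source→left, listed edges, right→sink; max matching = max flow.
Augmenting path A1→B5 (+1); matched 1.
Augmenting path A2→B4 (+1); matched 2.
Augmenting path A3→B1 (+1); matched 3.
Augmenting path A4→B2 (+1); matched 4.
Augmenting path A5→B4→A2→B7 (+1); matched 5.
No augmenting path remains; maximum matching = 5.
König certificate: {A1, A2, A3, A4, B4} is a vertex cover of size 5 (every listed pair touches it), so no matching can be larger.

5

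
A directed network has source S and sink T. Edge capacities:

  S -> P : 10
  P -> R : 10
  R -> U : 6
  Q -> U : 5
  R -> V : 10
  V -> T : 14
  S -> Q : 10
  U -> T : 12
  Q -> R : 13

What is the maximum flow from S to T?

20

Augment S→Q→U→T: bottleneck 5, flow now 5.
Augment S→P→R→U→T: bottleneck 6, flow now 11.
Augment S→P→R→V→T: bottleneck 4, flow now 15.
Augment S→Q→R→V→T: bottleneck 5, flow now 20.
No augmenting path remains; maximum flow = 20.
In the residual graph, reachable from S: {S}.
Min-cut edges: S→P (10), S→Q (10); capacity 10 + 10 = 20.
This cut is saturated, so no flow can exceed 20.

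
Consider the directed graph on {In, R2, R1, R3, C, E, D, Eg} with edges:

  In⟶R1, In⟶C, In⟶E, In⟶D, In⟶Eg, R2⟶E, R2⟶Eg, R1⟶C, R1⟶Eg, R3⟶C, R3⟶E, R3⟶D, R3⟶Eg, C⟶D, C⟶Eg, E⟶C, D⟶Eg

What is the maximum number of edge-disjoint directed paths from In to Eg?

4

Assign every edge capacity 1; by Menger, the answer equals the max flow.
Path In→Eg (+1); total 1.
Path In→R1→Eg (+1); total 2.
Path In→C→Eg (+1); total 3.
Path In→D→Eg (+1); total 4.
No residual In→Eg path; max flow = 4.
Certifying cut of size 4: {C→Eg, D→Eg, In→Eg, In→R1}.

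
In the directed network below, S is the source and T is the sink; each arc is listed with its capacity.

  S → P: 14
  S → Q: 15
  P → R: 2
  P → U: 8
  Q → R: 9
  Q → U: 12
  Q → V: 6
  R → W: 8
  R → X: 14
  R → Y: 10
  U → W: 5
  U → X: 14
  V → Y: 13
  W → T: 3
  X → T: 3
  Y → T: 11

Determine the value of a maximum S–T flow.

Augment S→P→R→W→T: bottleneck 2, flow now 2.
Augment S→P→U→W→T: bottleneck 1, flow now 3.
Augment S→P→U→X→T: bottleneck 3, flow now 6.
Augment S→Q→R→Y→T: bottleneck 9, flow now 15.
Augment S→Q→V→Y→T: bottleneck 2, flow now 17.
No augmenting path remains; maximum flow = 17.
In the residual graph, reachable from S: {S, P, Q, R, U, V, W, X, Y}.
Min-cut edges: W→T (3), X→T (3), Y→T (11); capacity 3 + 3 + 11 = 17.
This cut is saturated, so no flow can exceed 17.

17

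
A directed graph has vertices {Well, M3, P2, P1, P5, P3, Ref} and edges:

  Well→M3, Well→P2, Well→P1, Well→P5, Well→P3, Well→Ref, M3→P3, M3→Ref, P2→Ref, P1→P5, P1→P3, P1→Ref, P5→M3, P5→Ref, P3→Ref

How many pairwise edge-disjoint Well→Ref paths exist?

Assign every edge capacity 1; by Menger, the answer equals the max flow.
Path Well→Ref (+1); total 1.
Path Well→M3→Ref (+1); total 2.
Path Well→P2→Ref (+1); total 3.
Path Well→P1→Ref (+1); total 4.
Path Well→P5→Ref (+1); total 5.
Path Well→P3→Ref (+1); total 6.
No residual Well→Ref path; max flow = 6.
Certifying cut of size 6: {Well→M3, Well→P1, Well→P2, Well→P3, Well→P5, Well→Ref}.

6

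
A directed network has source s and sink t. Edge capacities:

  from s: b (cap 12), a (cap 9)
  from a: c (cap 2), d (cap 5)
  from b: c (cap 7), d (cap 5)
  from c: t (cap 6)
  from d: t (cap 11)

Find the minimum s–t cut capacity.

Augment s→a→c→t: bottleneck 2, flow now 2.
Augment s→a→d→t: bottleneck 5, flow now 7.
Augment s→b→c→t: bottleneck 4, flow now 11.
Augment s→b→d→t: bottleneck 5, flow now 16.
No augmenting path remains; maximum flow = 16.
By max-flow min-cut, the minimum cut capacity equals the max flow.
In the residual graph, reachable from s: {s, a, b, c}.
Min-cut edges: a→d (5), b→d (5), c→t (6); capacity 5 + 5 + 6 = 16.

16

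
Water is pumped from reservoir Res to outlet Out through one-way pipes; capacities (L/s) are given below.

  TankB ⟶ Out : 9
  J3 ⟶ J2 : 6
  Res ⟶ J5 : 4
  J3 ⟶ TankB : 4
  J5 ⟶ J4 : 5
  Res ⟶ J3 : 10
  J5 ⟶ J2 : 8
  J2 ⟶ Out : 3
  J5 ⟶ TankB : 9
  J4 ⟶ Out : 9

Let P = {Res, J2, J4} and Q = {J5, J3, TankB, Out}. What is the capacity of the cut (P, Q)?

26

Edges leaving {Res, J2, J4}: Res→J5 (4), Res→J3 (10), J2→Out (3), J4→Out (9).
Cut capacity = 4 + 10 + 3 + 9 = 26.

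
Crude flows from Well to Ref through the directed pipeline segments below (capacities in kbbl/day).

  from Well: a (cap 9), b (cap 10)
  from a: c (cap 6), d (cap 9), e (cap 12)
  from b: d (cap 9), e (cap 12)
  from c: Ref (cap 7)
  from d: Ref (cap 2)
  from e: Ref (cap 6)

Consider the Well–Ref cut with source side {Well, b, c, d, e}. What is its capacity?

Edges leaving {Well, b, c, d, e}: Well→a (9), c→Ref (7), d→Ref (2), e→Ref (6).
Cut capacity = 9 + 7 + 2 + 6 = 24.

24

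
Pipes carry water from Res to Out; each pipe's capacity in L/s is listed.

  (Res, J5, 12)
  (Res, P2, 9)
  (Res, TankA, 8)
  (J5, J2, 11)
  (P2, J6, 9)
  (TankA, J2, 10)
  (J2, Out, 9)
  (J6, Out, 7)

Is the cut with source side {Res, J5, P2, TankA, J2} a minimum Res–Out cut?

No — its capacity is 18, but the minimum cut has capacity 16.

Given cut capacity: 9 + 9 = 18.
Augment Res→J5→J2→Out: bottleneck 9, flow now 9.
Augment Res→P2→J6→Out: bottleneck 7, flow now 16.
No augmenting path remains; maximum flow = 16.
In the residual graph, reachable from Res: {Res, J5, P2, TankA, J2, J6}.
Min-cut edges: J2→Out (9), J6→Out (7); capacity 9 + 7 = 16.
Cut capacity 18 exceeds the max flow 16, so it is not minimum.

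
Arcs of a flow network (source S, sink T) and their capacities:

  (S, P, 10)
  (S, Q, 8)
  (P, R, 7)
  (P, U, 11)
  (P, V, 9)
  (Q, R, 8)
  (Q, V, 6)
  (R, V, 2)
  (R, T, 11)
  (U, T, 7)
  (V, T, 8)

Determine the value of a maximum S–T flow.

18

Augment S→P→R→T: bottleneck 7, flow now 7.
Augment S→P→U→T: bottleneck 3, flow now 10.
Augment S→Q→R→T: bottleneck 4, flow now 14.
Augment S→Q→V→T: bottleneck 4, flow now 18.
No augmenting path remains; maximum flow = 18.
In the residual graph, reachable from S: {S}.
Min-cut edges: S→P (10), S→Q (8); capacity 10 + 8 = 18.
This cut is saturated, so no flow can exceed 18.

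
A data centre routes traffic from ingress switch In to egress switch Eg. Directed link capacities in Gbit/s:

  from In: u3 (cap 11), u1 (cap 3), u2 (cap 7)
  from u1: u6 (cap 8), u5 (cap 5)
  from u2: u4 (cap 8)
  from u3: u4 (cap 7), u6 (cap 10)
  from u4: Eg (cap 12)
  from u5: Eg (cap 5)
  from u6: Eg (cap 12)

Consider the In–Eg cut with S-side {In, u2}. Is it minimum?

Given cut capacity: 3 + 11 + 8 = 22.
Augment In→u1→u5→Eg: bottleneck 3, flow now 3.
Augment In→u2→u4→Eg: bottleneck 7, flow now 10.
Augment In→u3→u4→Eg: bottleneck 5, flow now 15.
Augment In→u3→u6→Eg: bottleneck 6, flow now 21.
No augmenting path remains; maximum flow = 21.
In the residual graph, reachable from In: {In}.
Min-cut edges: In→u1 (3), In→u2 (7), In→u3 (11); capacity 3 + 7 + 11 = 21.
Cut capacity 22 exceeds the max flow 21, so it is not minimum.

No — its capacity is 22, but the minimum cut has capacity 21.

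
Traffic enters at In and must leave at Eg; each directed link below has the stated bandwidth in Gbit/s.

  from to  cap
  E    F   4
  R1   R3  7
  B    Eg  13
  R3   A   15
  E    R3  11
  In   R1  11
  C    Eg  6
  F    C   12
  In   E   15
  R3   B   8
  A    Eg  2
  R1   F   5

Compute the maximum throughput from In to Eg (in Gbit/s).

Augment In→E→R3→A→Eg: bottleneck 2, flow now 2.
Augment In→E→R3→B→Eg: bottleneck 8, flow now 10.
Augment In→E→F→C→Eg: bottleneck 4, flow now 14.
Augment In→R1→F→C→Eg: bottleneck 2, flow now 16.
No augmenting path remains; maximum flow = 16.
In the residual graph, reachable from In: {In, E, R1, R3, F, C, A}.
Min-cut edges: R3→B (8), C→Eg (6), A→Eg (2); capacity 8 + 6 + 2 = 16.
This cut is saturated, so no flow can exceed 16.

16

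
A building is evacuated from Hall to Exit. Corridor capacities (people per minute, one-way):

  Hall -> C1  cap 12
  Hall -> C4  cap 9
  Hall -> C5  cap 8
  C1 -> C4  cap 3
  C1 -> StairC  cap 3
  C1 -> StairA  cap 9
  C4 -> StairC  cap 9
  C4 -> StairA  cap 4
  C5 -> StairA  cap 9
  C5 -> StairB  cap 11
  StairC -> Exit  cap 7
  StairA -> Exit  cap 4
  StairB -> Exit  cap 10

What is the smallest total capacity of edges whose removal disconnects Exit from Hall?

Augment Hall→C1→StairC→Exit: bottleneck 3, flow now 3.
Augment Hall→C1→StairA→Exit: bottleneck 4, flow now 7.
Augment Hall→C4→StairC→Exit: bottleneck 4, flow now 11.
Augment Hall→C5→StairB→Exit: bottleneck 8, flow now 19.
No augmenting path remains; maximum flow = 19.
By max-flow min-cut, the minimum cut capacity equals the max flow.
In the residual graph, reachable from Hall: {Hall, C1, C4, StairC, StairA}.
Min-cut edges: Hall→C5 (8), StairC→Exit (7), StairA→Exit (4); capacity 8 + 7 + 4 = 19.

19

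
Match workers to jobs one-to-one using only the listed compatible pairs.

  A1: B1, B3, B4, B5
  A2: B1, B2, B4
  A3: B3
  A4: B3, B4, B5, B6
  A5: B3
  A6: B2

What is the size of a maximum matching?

Unit-capacity flow: source→left, listed edges, right→sink; max matching = max flow.
Augmenting path A1→B1 (+1); matched 1.
Augmenting path A2→B2 (+1); matched 2.
Augmenting path A3→B3 (+1); matched 3.
Augmenting path A4→B4 (+1); matched 4.
Augmenting path A6→B2→A2→B1→A1→B5 (+1); matched 5.
No augmenting path remains; maximum matching = 5.
König certificate: {A1, A2, A4, A6, B3} is a vertex cover of size 5 (every listed pair touches it), so no matching can be larger.

5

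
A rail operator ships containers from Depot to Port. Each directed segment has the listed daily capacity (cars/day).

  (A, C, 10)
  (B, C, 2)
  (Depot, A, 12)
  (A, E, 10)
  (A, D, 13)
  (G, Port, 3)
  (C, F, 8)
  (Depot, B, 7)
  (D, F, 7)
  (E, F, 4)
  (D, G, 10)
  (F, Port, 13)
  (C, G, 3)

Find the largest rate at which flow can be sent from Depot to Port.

Augment Depot→A→C→F→Port: bottleneck 8, flow now 8.
Augment Depot→A→C→G→Port: bottleneck 2, flow now 10.
Augment Depot→A→D→F→Port: bottleneck 2, flow now 12.
Augment Depot→B→C→G→Port: bottleneck 1, flow now 13.
Augment Depot→B→C→A→D→F→Port: bottleneck 1, flow now 14. (uses reverse residual edge)
No augmenting path remains; maximum flow = 14.
In the residual graph, reachable from Depot: {Depot, B}.
Min-cut edges: Depot→A (12), B→C (2); capacity 12 + 2 = 14.
This cut is saturated, so no flow can exceed 14.

14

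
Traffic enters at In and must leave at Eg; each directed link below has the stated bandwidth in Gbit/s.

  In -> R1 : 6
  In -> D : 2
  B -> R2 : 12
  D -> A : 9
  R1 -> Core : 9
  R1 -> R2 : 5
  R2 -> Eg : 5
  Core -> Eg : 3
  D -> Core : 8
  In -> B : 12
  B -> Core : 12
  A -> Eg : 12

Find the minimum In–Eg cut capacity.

10

Augment In→R1→R2→Eg: bottleneck 5, flow now 5.
Augment In→R1→Core→Eg: bottleneck 1, flow now 6.
Augment In→B→Core→Eg: bottleneck 2, flow now 8.
Augment In→D→A→Eg: bottleneck 2, flow now 10.
No augmenting path remains; maximum flow = 10.
By max-flow min-cut, the minimum cut capacity equals the max flow.
In the residual graph, reachable from In: {In, R1, B, R2, Core}.
Min-cut edges: In→D (2), R2→Eg (5), Core→Eg (3); capacity 2 + 5 + 3 = 10.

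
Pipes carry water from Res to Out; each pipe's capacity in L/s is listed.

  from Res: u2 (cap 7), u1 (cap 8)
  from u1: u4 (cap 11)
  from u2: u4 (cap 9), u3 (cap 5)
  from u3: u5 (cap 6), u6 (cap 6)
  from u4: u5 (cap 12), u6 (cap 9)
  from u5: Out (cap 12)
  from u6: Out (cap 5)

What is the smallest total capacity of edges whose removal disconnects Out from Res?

Augment Res→u1→u4→u5→Out: bottleneck 8, flow now 8.
Augment Res→u2→u3→u5→Out: bottleneck 4, flow now 12.
Augment Res→u2→u3→u6→Out: bottleneck 1, flow now 13.
Augment Res→u2→u4→u6→Out: bottleneck 2, flow now 15.
No augmenting path remains; maximum flow = 15.
By max-flow min-cut, the minimum cut capacity equals the max flow.
In the residual graph, reachable from Res: {Res}.
Min-cut edges: Res→u1 (8), Res→u2 (7); capacity 8 + 7 = 15.

15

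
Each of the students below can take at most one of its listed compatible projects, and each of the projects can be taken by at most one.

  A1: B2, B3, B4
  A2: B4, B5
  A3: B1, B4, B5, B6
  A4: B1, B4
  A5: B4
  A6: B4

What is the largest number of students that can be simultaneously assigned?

Unit-capacity flow: source→left, listed edges, right→sink; max matching = max flow.
Augmenting path A1→B2 (+1); matched 1.
Augmenting path A2→B4 (+1); matched 2.
Augmenting path A3→B1 (+1); matched 3.
Augmenting path A4→B1→A3→B5 (+1); matched 4.
Augmenting path A5→B4→A2→B5→A3→B6 (+1); matched 5.
No augmenting path remains; maximum matching = 5.
König certificate: {A1, A2, A3, A4, B4} is a vertex cover of size 5 (every listed pair touches it), so no matching can be larger.

5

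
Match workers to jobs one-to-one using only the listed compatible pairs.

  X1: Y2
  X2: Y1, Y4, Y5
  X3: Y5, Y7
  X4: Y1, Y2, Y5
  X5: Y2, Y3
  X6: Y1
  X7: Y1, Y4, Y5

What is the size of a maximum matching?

Unit-capacity flow: source→left, listed edges, right→sink; max matching = max flow.
Augmenting path X1→Y2 (+1); matched 1.
Augmenting path X2→Y1 (+1); matched 2.
Augmenting path X3→Y5 (+1); matched 3.
Augmenting path X5→Y3 (+1); matched 4.
Augmenting path X7→Y4 (+1); matched 5.
Augmenting path X4→Y5→X3→Y7 (+1); matched 6.
No augmenting path remains; maximum matching = 6.
König certificate: {X3, X5, Y1, Y2, Y4, Y5} is a vertex cover of size 6 (every listed pair touches it), so no matching can be larger.

6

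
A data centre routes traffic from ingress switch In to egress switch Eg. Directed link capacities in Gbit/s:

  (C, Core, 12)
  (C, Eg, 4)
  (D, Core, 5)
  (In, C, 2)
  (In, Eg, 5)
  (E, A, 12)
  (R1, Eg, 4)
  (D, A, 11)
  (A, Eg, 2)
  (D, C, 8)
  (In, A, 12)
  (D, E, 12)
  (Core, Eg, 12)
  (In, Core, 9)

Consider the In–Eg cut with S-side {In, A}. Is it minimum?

Given cut capacity: 2 + 9 + 5 + 2 = 18.
Augment In→Eg: bottleneck 5, flow now 5.
Augment In→A→Eg: bottleneck 2, flow now 7.
Augment In→C→Eg: bottleneck 2, flow now 9.
Augment In→Core→Eg: bottleneck 9, flow now 18.
No augmenting path remains; maximum flow = 18.
Cut capacity 18 equals the max flow, so it is a minimum cut.

Yes — it is a minimum cut (capacity 18).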